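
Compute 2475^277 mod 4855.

277 in binary is 100010101, i.e. 277 = 256 + 16 + 4 + 1.
2475^1 ≡ 2475 (mod 4855)
2475^2 ≡ 2475^2 = 6125625 ≡ 3470 (mod 4855)
2475^4 ≡ 3470^2 = 12040900 ≡ 500 (mod 4855)
2475^8 ≡ 500^2 = 250000 ≡ 2395 (mod 4855)
2475^16 ≡ 2395^2 = 5736025 ≡ 2270 (mod 4855)
2475^32 ≡ 2270^2 = 5152900 ≡ 1745 (mod 4855)
2475^64 ≡ 1745^2 = 3045025 ≡ 940 (mod 4855)
2475^128 ≡ 940^2 = 883600 ≡ 4845 (mod 4855)
2475^256 ≡ 4845^2 = 23474025 ≡ 100 (mod 4855)
2475^277 = 2475^256 × 2475^16 × 2475^4 × 2475^1 ≡ 100 × 2270 × 500 × 2475 (mod 4855).
Accumulate the product:
100 × 2270 = 227000 ≡ 3670
3670 × 500 = 1835000 ≡ 4665
4665 × 2475 = 11545875 ≡ 685

685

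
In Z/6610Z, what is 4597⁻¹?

6610 = 1·4597 + 2013
4597 = 2·2013 + 571
2013 = 3·571 + 300
571 = 1·300 + 271
300 = 1·271 + 29
271 = 9·29 + 10
29 = 2·10 + 9
10 = 1·9 + 1
9 = 9·1 + 0
gcd(4597, 6610) = 1, so the inverse exists.
Bézout: 1 = −475·6610 + 683·4597.
So 4597⁻¹ ≡ 683 (mod 6610).

683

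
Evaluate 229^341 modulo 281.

Using repeated squaring:
341 in binary is 101010101, i.e. 341 = 256 + 64 + 16 + 4 + 1.
229^1 ≡ 229 (mod 281)
229^2 ≡ 229^2 = 52441 ≡ 175 (mod 281)
229^4 ≡ 175^2 = 30625 ≡ 277 (mod 281)
229^8 ≡ 277^2 = 76729 ≡ 16 (mod 281)
229^16 ≡ 16^2 = 256 (mod 281)
229^32 ≡ 256^2 = 65536 ≡ 63 (mod 281)
229^64 ≡ 63^2 = 3969 ≡ 35 (mod 281)
229^128 ≡ 35^2 = 1225 ≡ 101 (mod 281)
229^256 ≡ 101^2 = 10201 ≡ 85 (mod 281)
229^341 = 229^256 · 229^64 · 229^16 · 229^4 · 229^1 ≡ 85 · 35 · 256 · 277 · 229 (mod 281).
Accumulate the product:
85 · 35 = 2975 ≡ 165
165 · 256 = 42240 ≡ 90
90 · 277 = 24930 ≡ 202
202 · 229 = 46258 ≡ 174

174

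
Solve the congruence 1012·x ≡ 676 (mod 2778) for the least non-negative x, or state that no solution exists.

gcd(1012, 2778) = 2, and 2 | 676, so solutions exist.
Divide through by 2: 506·x = 338 (mod 1389).
506⁻¹ ≡ 140 (mod 1389).
x ≡ 140·338 ≡ 94 (mod 1389).
The smallest non-negative solution is x = 94.

94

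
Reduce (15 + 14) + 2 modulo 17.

14

15 + 14 = 29 ≡ 12 (mod 17)
12 + 2 = 14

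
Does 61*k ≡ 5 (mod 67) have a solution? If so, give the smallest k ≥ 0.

55

gcd(61, 67) = 1, so a unique solution mod 67 exists.
61⁻¹ ≡ 11 (mod 67).
k ≡ 11*5 ≡ 55 (mod 67).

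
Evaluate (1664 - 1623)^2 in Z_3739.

1664 - 1623 = 41
(41)^2 ≡ 1681 (mod 3739)

1681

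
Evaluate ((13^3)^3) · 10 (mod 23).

(13)^3 ≡ 12 (mod 23)
(12)^3 ≡ 3 (mod 23)
3 · 10 = 30 ≡ 7 (mod 23)

7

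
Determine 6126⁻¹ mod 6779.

Run the extended Euclidean algorithm:
6779 = 1·6126 + 653
6126 = 9·653 + 249
653 = 2·249 + 155
249 = 1·155 + 94
155 = 1·94 + 61
94 = 1·61 + 33
61 = 1·33 + 28
33 = 1·28 + 5
28 = 5·5 + 3
5 = 1·3 + 2
3 = 1·2 + 1
2 = 2·1 + 0
gcd(6126, 6779) = 1, so the inverse exists.
Back-substitute for 1:
1 = 1·3 − 1·2
  = −1·5 + 2·3
  = 2·28 − 11·5
  = −11·33 + 13·28
  = 13·61 − 24·33
  = −24·94 + 37·61
  = 37·155 − 61·94
  = −61·249 + 98·155
  = 98·653 − 257·249
  = −257·6126 + 2411·653
  = 2411·6779 − 2668·6126
So 6126⁻¹ ≡ −2668 ≡ 4111 (mod 6779).

4111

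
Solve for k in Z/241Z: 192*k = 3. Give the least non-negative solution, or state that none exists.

gcd(192, 241) = 1, so a unique solution mod 241 exists.
192⁻¹ ≡ 59 (mod 241).
k ≡ 59*3 ≡ 177 (mod 241).

177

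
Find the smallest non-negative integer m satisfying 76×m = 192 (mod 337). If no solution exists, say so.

gcd(76, 337) = 1, so a unique solution mod 337 exists.
76⁻¹ ≡ 102 (mod 337).
m ≡ 102×192 ≡ 38 (mod 337).

38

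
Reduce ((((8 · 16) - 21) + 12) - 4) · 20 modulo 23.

8 · 16 = 128 ≡ 13 (mod 23)
13 - 21 = -8 ≡ 15 (mod 23)
15 + 12 = 27 ≡ 4 (mod 23)
4 - 4 = 0
0 · 20 = 0

0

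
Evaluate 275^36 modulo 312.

36 in binary is 100100, i.e. 36 = 32 + 4.
275^1 ≡ 275 (mod 312)
275^2 ≡ 275^2 = 75625 ≡ 121 (mod 312)
275^4 ≡ 121^2 = 14641 ≡ 289 (mod 312)
275^8 ≡ 289^2 = 83521 ≡ 217 (mod 312)
275^16 ≡ 217^2 = 47089 ≡ 289 (mod 312)
275^32 ≡ 289^2 = 83521 ≡ 217 (mod 312)
275^36 = 275^32 * 275^4 ≡ 217 * 289 (mod 312).
217 * 289 = 62713 ≡ 1 (mod 312).

1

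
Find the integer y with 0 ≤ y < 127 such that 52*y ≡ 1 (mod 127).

22

By the extended Euclidean algorithm:
127 = 2·52 + 23
52 = 2·23 + 6
23 = 3·6 + 5
6 = 1·5 + 1
5 = 5·1 + 0
gcd(52, 127) = 1, so the inverse exists.
Back-substitute for 1:
1 = 1·6 − 1·5
  = −1·23 + 4·6
  = 4·52 − 9·23
  = −9·127 + 22·52
So 52⁻¹ ≡ 22 (mod 127).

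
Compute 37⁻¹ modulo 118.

By the extended Euclidean algorithm:
118 = 3*37 + 7
37 = 5*7 + 2
7 = 3*2 + 1
2 = 2*1 + 0
gcd(37, 118) = 1, so the inverse exists.
Back-substitute for 1:
1 = 1*7 − 3*2
  = −3*37 + 16*7
  = 16*118 − 51*37
So 37⁻¹ ≡ −51 ≡ 67 (mod 118).

67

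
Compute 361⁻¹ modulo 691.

379

691 = 1×361 + 330
361 = 1×330 + 31
330 = 10×31 + 20
31 = 1×20 + 11
20 = 1×11 + 9
11 = 1×9 + 2
9 = 4×2 + 1
2 = 2×1 + 0
gcd(361, 691) = 1, so the inverse exists.
Back-substitute for 1:
1 = 1×9 − 4×2
  = −4×11 + 5×9
  = 5×20 − 9×11
  = −9×31 + 14×20
  = 14×330 − 149×31
  = −149×361 + 163×330
  = 163×691 − 312×361
So 361⁻¹ ≡ −312 ≡ 379 (mod 691).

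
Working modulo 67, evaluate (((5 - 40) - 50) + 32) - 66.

5 - 40 = -35 ≡ 32 (mod 67)
32 - 50 = -18 ≡ 49 (mod 67)
49 + 32 = 81 ≡ 14 (mod 67)
14 - 66 = -52 ≡ 15 (mod 67)

15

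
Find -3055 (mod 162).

-3055 = -19*162 + 23, so -3055 ≡ 23 (mod 162).

23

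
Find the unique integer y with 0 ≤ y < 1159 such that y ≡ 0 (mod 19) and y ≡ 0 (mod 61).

19⁻¹ mod 61: 19·45 ≡ 1 (mod 61), so 19⁻¹ ≡ 45.
y = 0 + 19·((0 − 0)·45 mod 61) = 0 + 19·0 = 0.

0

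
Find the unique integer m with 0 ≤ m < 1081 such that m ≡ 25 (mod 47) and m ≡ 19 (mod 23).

824

47⁻¹ mod 23: 47*1 ≡ 1 (mod 23), so 47⁻¹ ≡ 1.
m = 25 + 47*((19 − 25)*1 mod 23) = 25 + 47*17 = 824.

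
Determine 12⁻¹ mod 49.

45

Run the extended Euclidean algorithm:
49 = 4·12 + 1
12 = 12·1 + 0
gcd(12, 49) = 1, so the inverse exists.
Back-substitute for 1:
1 = 1·49 − 4·12
So 12⁻¹ ≡ −4 ≡ 45 (mod 49).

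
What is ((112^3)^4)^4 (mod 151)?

148

(112)^3 ≡ 24 (mod 151)
(24)^4 ≡ 29 (mod 151)
(29)^4 ≡ 148 (mod 151)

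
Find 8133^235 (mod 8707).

8241

Using repeated squaring:
235 in binary is 11101011, i.e. 235 = 128 + 64 + 32 + 8 + 2 + 1.
8133^1 ≡ 8133 (mod 8707)
8133^2 ≡ 8133^2 = 66145689 ≡ 7317 (mod 8707)
8133^4 ≡ 7317^2 = 53538489 ≡ 7853 (mod 8707)
8133^8 ≡ 7853^2 = 61669609 ≡ 6635 (mod 8707)
8133^16 ≡ 6635^2 = 44023225 ≡ 633 (mod 8707)
8133^32 ≡ 633^2 = 400689 ≡ 167 (mod 8707)
8133^64 ≡ 167^2 = 27889 ≡ 1768 (mod 8707)
8133^128 ≡ 1768^2 = 3125824 ≡ 11 (mod 8707)
8133^235 = 8133^128 × 8133^64 × 8133^32 × 8133^8 × 8133^2 × 8133^1 ≡ 11 × 1768 × 167 × 6635 × 7317 × 8133 (mod 8707).
Accumulate the product:
11 × 1768 = 19448 ≡ 2034
2034 × 167 = 339678 ≡ 105
105 × 6635 = 696675 ≡ 115
115 × 7317 = 841455 ≡ 5583
5583 × 8133 = 45406539 ≡ 8241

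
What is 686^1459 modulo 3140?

Compute successive squares:
1459 in binary is 10110110011, i.e. 1459 = 1024 + 256 + 128 + 32 + 16 + 2 + 1.
686^1 ≡ 686 (mod 3140)
686^2 ≡ 686^2 = 470596 ≡ 2736 (mod 3140)
686^4 ≡ 2736^2 = 7485696 ≡ 3076 (mod 3140)
686^8 ≡ 3076^2 = 9461776 ≡ 956 (mod 3140)
686^16 ≡ 956^2 = 913936 ≡ 196 (mod 3140)
686^32 ≡ 196^2 = 38416 ≡ 736 (mod 3140)
686^64 ≡ 736^2 = 541696 ≡ 1616 (mod 3140)
686^128 ≡ 1616^2 = 2611456 ≡ 2116 (mod 3140)
686^256 ≡ 2116^2 = 4477456 ≡ 2956 (mod 3140)
686^512 ≡ 2956^2 = 8737936 ≡ 2456 (mod 3140)
686^1024 ≡ 2456^2 = 6031936 ≡ 3136 (mod 3140)
686^1459 = 686^1024 · 686^256 · 686^128 · 686^32 · 686^16 · 686^2 · 686^1 ≡ 3136 · 2956 · 2116 · 736 · 196 · 2736 · 686 (mod 3140).
Accumulate the product:
3136 · 2956 = 9270016 ≡ 736
736 · 2116 = 1557376 ≡ 3076
3076 · 736 = 2263936 ≡ 3136
3136 · 196 = 614656 ≡ 2356
2356 · 2736 = 6446016 ≡ 2736
2736 · 686 = 1876896 ≡ 2316

2316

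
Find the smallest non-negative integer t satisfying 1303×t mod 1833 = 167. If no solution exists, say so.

gcd(1303, 1833) = 1, so a unique solution mod 1833 exists.
1303⁻¹ ≡ 958 (mod 1833).
t ≡ 958×167 ≡ 515 (mod 1833).

515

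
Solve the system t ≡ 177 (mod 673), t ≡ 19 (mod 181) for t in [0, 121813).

119298

673⁻¹ mod 181: 673·110 ≡ 1 (mod 181), so 673⁻¹ ≡ 110.
t = 177 + 673·((19 − 177)·110 mod 181) = 177 + 673·177 = 119298.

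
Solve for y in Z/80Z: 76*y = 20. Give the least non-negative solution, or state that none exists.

15

gcd(76, 80) = 4, and 4 | 20, so solutions exist.
Divide through by 4: 19*y ≡ 5 (mod 20).
19⁻¹ ≡ 19 (mod 20).
y ≡ 19*5 ≡ 15 (mod 20).
The smallest non-negative solution is y = 15.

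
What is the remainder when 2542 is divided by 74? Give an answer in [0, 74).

2542 = 34·74 + 26, so 2542 ≡ 26 (mod 74).

26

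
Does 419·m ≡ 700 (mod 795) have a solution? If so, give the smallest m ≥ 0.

125

gcd(419, 795) = 1, so a unique solution mod 795 exists.
419⁻¹ ≡ 74 (mod 795).
m ≡ 74·700 ≡ 125 (mod 795).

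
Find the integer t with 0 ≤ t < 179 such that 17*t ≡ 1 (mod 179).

179 = 10·17 + 9
17 = 1·9 + 8
9 = 1·8 + 1
8 = 8·1 + 0
gcd(17, 179) = 1, so the inverse exists.
Bézout: 1 = 2·179 − 21·17.
So 17⁻¹ ≡ −21 ≡ 158 (mod 179).

158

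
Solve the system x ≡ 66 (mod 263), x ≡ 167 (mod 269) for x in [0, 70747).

7430

263⁻¹ mod 269: 263*224 ≡ 1 (mod 269), so 263⁻¹ ≡ 224.
x = 66 + 263*((167 − 66)*224 mod 269) = 66 + 263*28 = 7430.
Check: 7430 mod 263 = 66, 7430 mod 269 = 167. ✓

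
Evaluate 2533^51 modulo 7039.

51 in binary is 110011, i.e. 51 = 32 + 16 + 2 + 1.
2533^1 ≡ 2533 (mod 7039)
2533^2 ≡ 2533^2 = 6416089 ≡ 3560 (mod 7039)
2533^4 ≡ 3560^2 = 12673600 ≡ 3400 (mod 7039)
2533^8 ≡ 3400^2 = 11560000 ≡ 1962 (mod 7039)
2533^16 ≡ 1962^2 = 3849444 ≡ 6150 (mod 7039)
2533^32 ≡ 6150^2 = 37822500 ≡ 1953 (mod 7039)
2533^51 = 2533^32 * 2533^16 * 2533^2 * 2533^1 ≡ 1953 * 6150 * 3560 * 2533 (mod 7039).
Accumulate the product:
1953 * 6150 = 12010950 ≡ 2416
2416 * 3560 = 8600960 ≡ 6341
6341 * 2533 = 16061753 ≡ 5794

5794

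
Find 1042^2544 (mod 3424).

3104

Using repeated squaring:
2544 in binary is 100111110000, i.e. 2544 = 2048 + 256 + 128 + 64 + 32 + 16.
1042^1 ≡ 1042 (mod 3424)
1042^2 ≡ 1042^2 = 1085764 ≡ 356 (mod 3424)
1042^4 ≡ 356^2 = 126736 ≡ 48 (mod 3424)
1042^8 ≡ 48^2 = 2304 (mod 3424)
1042^16 ≡ 2304^2 = 5308416 ≡ 1216 (mod 3424)
1042^32 ≡ 1216^2 = 1478656 ≡ 2912 (mod 3424)
1042^64 ≡ 2912^2 = 8479744 ≡ 1920 (mod 3424)
1042^128 ≡ 1920^2 = 3686400 ≡ 2176 (mod 3424)
1042^256 ≡ 2176^2 = 4734976 ≡ 3008 (mod 3424)
1042^512 ≡ 3008^2 = 9048064 ≡ 1856 (mod 3424)
1042^1024 ≡ 1856^2 = 3444736 ≡ 192 (mod 3424)
1042^2048 ≡ 192^2 = 36864 ≡ 2624 (mod 3424)
1042^2544 = 1042^2048 · 1042^256 · 1042^128 · 1042^64 · 1042^32 · 1042^16 ≡ 2624 · 3008 · 2176 · 1920 · 2912 · 1216 (mod 3424).
Accumulate the product:
2624 · 3008 = 7892992 ≡ 672
672 · 2176 = 1462272 ≡ 224
224 · 1920 = 430080 ≡ 2080
2080 · 2912 = 6056960 ≡ 3328
3328 · 1216 = 4046848 ≡ 3104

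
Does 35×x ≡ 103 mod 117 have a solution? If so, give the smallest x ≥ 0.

gcd(35, 117) = 1, so a unique solution mod 117 exists.
35⁻¹ ≡ 107 (mod 117).
x ≡ 107×103 ≡ 23 (mod 117).

23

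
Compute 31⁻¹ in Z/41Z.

4

Apply the Euclidean algorithm and back-substitute:
41 = 1*31 + 10
31 = 3*10 + 1
10 = 10*1 + 0
gcd(31, 41) = 1, so the inverse exists.
Back-substitute for 1:
1 = 1*31 − 3*10
  = −3*41 + 4*31
So 31⁻¹ ≡ 4 (mod 41).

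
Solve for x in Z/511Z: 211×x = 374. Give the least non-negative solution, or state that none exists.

gcd(211, 511) = 1, so a unique solution mod 511 exists.
211⁻¹ ≡ 155 (mod 511).
x ≡ 155×374 ≡ 227 (mod 511).

227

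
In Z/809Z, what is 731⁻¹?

363

Run the extended Euclidean algorithm:
809 = 1×731 + 78
731 = 9×78 + 29
78 = 2×29 + 20
29 = 1×20 + 9
20 = 2×9 + 2
9 = 4×2 + 1
2 = 2×1 + 0
gcd(731, 809) = 1, so the inverse exists.
Bézout: 1 = −328×809 + 363×731.
So 731⁻¹ ≡ 363 (mod 809).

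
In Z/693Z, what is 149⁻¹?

200

Apply the Euclidean algorithm and back-substitute:
693 = 4×149 + 97
149 = 1×97 + 52
97 = 1×52 + 45
52 = 1×45 + 7
45 = 6×7 + 3
7 = 2×3 + 1
3 = 3×1 + 0
gcd(149, 693) = 1, so the inverse exists.
Bézout: 1 = −43×693 + 200×149.
So 149⁻¹ ≡ 200 (mod 693).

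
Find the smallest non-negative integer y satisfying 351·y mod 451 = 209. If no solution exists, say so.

264

gcd(351, 451) = 1, so a unique solution mod 451 exists.
351⁻¹ ≡ 230 (mod 451).
y ≡ 230·209 ≡ 264 (mod 451).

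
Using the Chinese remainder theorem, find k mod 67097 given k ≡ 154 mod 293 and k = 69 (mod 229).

51136

293⁻¹ mod 229: 293·68 ≡ 1 (mod 229), so 293⁻¹ ≡ 68.
k = 154 + 293·((69 − 154)·68 mod 229) = 154 + 293·174 = 51136.
Check: 51136 mod 293 = 154, 51136 mod 229 = 69. ✓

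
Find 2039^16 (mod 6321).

Compute successive squares:
2039^1 ≡ 2039 (mod 6321)
2039^2 ≡ 2039^2 = 4157521 ≡ 4624 (mod 6321)
2039^4 ≡ 4624^2 = 21381376 ≡ 3754 (mod 6321)
2039^8 ≡ 3754^2 = 14092516 ≡ 3007 (mod 6321)
2039^16 ≡ 3007^2 = 9042049 ≡ 3019 (mod 6321)
So 2039^16 ≡ 3019 (mod 6321).

3019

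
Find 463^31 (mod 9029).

Compute successive squares:
31 in binary is 11111, i.e. 31 = 16 + 8 + 4 + 2 + 1.
463^1 ≡ 463 (mod 9029)
463^2 ≡ 463^2 = 214369 ≡ 6702 (mod 9029)
463^4 ≡ 6702^2 = 44916804 ≡ 6558 (mod 9029)
463^8 ≡ 6558^2 = 43007364 ≡ 2237 (mod 9029)
463^16 ≡ 2237^2 = 5004169 ≡ 2103 (mod 9029)
463^31 = 463^16 × 463^8 × 463^4 × 463^2 × 463^1 ≡ 2103 × 2237 × 6558 × 6702 × 463 (mod 9029).
Accumulate the product:
2103 × 2237 = 4704411 ≡ 302
302 × 6558 = 1980516 ≡ 3165
3165 × 6702 = 21211830 ≡ 2709
2709 × 463 = 1254267 ≡ 8265

8265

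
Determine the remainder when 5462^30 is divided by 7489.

Compute successive squares:
30 in binary is 11110, i.e. 30 = 16 + 8 + 4 + 2.
5462^1 ≡ 5462 (mod 7489)
5462^2 ≡ 5462^2 = 29833444 ≡ 4757 (mod 7489)
5462^4 ≡ 4757^2 = 22629049 ≡ 4780 (mod 7489)
5462^8 ≡ 4780^2 = 22848400 ≡ 6950 (mod 7489)
5462^16 ≡ 6950^2 = 48302500 ≡ 5939 (mod 7489)
5462^30 = 5462^16 * 5462^8 * 5462^4 * 5462^2 ≡ 5939 * 6950 * 4780 * 4757 (mod 7489).
Accumulate the product:
5939 * 6950 = 41276050 ≡ 4171
4171 * 4780 = 19937380 ≡ 1662
1662 * 4757 = 7906134 ≡ 5239

5239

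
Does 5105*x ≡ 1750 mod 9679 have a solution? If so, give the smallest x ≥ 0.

gcd(5105, 9679) = 1, so a unique solution mod 9679 exists.
5105⁻¹ ≡ 6799 (mod 9679).
x ≡ 6799*1750 ≡ 2759 (mod 9679).

2759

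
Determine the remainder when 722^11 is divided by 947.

By square-and-multiply:
722^1 ≡ 722 (mod 947)
722^2 ≡ 722^2 = 521284 ≡ 434 (mod 947)
722^4 ≡ 434^2 = 188356 ≡ 850 (mod 947)
722^8 ≡ 850^2 = 722500 ≡ 886 (mod 947)
722^11 = 722^8 × 722^2 × 722^1 ≡ 886 × 434 × 722 (mod 947).
Accumulate the product:
886 × 434 = 384524 ≡ 42
42 × 722 = 30324 ≡ 20

20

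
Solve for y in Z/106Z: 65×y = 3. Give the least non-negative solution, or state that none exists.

93

gcd(65, 106) = 1, so a unique solution mod 106 exists.
65⁻¹ ≡ 31 (mod 106).
y ≡ 31×3 ≡ 93 (mod 106).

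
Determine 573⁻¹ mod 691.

691 = 1·573 + 118
573 = 4·118 + 101
118 = 1·101 + 17
101 = 5·17 + 16
17 = 1·16 + 1
16 = 16·1 + 0
gcd(573, 691) = 1, so the inverse exists.
Bézout: 1 = 34·691 − 41·573.
So 573⁻¹ ≡ −41 ≡ 650 (mod 691).

650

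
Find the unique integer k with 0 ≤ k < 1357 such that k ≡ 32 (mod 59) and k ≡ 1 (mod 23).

622

59⁻¹ mod 23: 59*16 ≡ 1 (mod 23), so 59⁻¹ ≡ 16.
k = 32 + 59*((1 − 32)*16 mod 23) = 32 + 59*10 = 622.
Check: 622 mod 59 = 32, 622 mod 23 = 1. ✓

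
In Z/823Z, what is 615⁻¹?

91

Apply the Euclidean algorithm and back-substitute:
823 = 1×615 + 208
615 = 2×208 + 199
208 = 1×199 + 9
199 = 22×9 + 1
9 = 9×1 + 0
gcd(615, 823) = 1, so the inverse exists.
Bézout: 1 = −68×823 + 91×615.
So 615⁻¹ ≡ 91 (mod 823).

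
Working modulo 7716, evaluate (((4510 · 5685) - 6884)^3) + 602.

4974

4510 · 5685 = 25639350 ≡ 6798 (mod 7716)
6798 - 6884 = -86 ≡ 7630 (mod 7716)
(7630)^3 ≡ 4372 (mod 7716)
4372 + 602 = 4974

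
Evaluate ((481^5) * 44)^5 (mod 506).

(481)^5 ≡ 175 (mod 506)
175 * 44 = 7700 ≡ 110 (mod 506)
(110)^5 ≡ 440 (mod 506)

440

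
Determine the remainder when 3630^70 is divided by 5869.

Compute successive squares:
70 in binary is 1000110, i.e. 70 = 64 + 4 + 2.
3630^1 ≡ 3630 (mod 5869)
3630^2 ≡ 3630^2 = 13176900 ≡ 995 (mod 5869)
3630^4 ≡ 995^2 = 990025 ≡ 4033 (mod 5869)
3630^8 ≡ 4033^2 = 16265089 ≡ 2090 (mod 5869)
3630^16 ≡ 2090^2 = 4368100 ≡ 1564 (mod 5869)
3630^32 ≡ 1564^2 = 2446096 ≡ 4592 (mod 5869)
3630^64 ≡ 4592^2 = 21086464 ≡ 5016 (mod 5869)
3630^70 = 3630^64 * 3630^4 * 3630^2 ≡ 5016 * 4033 * 995 (mod 5869).
Accumulate the product:
5016 * 4033 = 20229528 ≡ 4954
4954 * 995 = 4929230 ≡ 5139

5139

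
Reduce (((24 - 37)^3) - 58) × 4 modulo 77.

24 - 37 = -13 ≡ 64 (mod 77)
(64)^3 ≡ 36 (mod 77)
36 - 58 = -22 ≡ 55 (mod 77)
55 × 4 = 220 ≡ 66 (mod 77)

66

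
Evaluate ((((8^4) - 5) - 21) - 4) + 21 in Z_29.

27

(8)^4 ≡ 7 (mod 29)
7 - 5 = 2
2 - 21 = -19 ≡ 10 (mod 29)
10 - 4 = 6
6 + 21 = 27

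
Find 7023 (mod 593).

500

7023 = 11·593 + 500, so 7023 ≡ 500 (mod 593).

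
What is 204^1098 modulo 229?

1098 in binary is 10001001010, i.e. 1098 = 1024 + 64 + 8 + 2.
204^1 ≡ 204 (mod 229)
204^2 ≡ 204^2 = 41616 ≡ 167 (mod 229)
204^4 ≡ 167^2 = 27889 ≡ 180 (mod 229)
204^8 ≡ 180^2 = 32400 ≡ 111 (mod 229)
204^16 ≡ 111^2 = 12321 ≡ 184 (mod 229)
204^32 ≡ 184^2 = 33856 ≡ 193 (mod 229)
204^64 ≡ 193^2 = 37249 ≡ 151 (mod 229)
204^128 ≡ 151^2 = 22801 ≡ 130 (mod 229)
204^256 ≡ 130^2 = 16900 ≡ 183 (mod 229)
204^512 ≡ 183^2 = 33489 ≡ 55 (mod 229)
204^1024 ≡ 55^2 = 3025 ≡ 48 (mod 229)
204^1098 = 204^1024 · 204^64 · 204^8 · 204^2 ≡ 48 · 151 · 111 · 167 (mod 229).
Accumulate the product:
48 · 151 = 7248 ≡ 149
149 · 111 = 16539 ≡ 51
51 · 167 = 8517 ≡ 44

44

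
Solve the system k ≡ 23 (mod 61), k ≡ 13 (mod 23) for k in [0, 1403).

61⁻¹ mod 23: 61·20 ≡ 1 (mod 23), so 61⁻¹ ≡ 20.
k = 23 + 61·((13 − 23)·20 mod 23) = 23 + 61·7 = 450.

450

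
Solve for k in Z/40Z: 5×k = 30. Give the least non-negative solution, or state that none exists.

6

gcd(5, 40) = 5, and 5 | 30, so solutions exist.
Divide through by 5: 1×k = 6 (mod 8).
1⁻¹ ≡ 1 (mod 8).
k ≡ 1×6 ≡ 6 (mod 8).
The smallest non-negative solution is k = 6.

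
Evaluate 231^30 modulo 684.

657

30 in binary is 11110, i.e. 30 = 16 + 8 + 4 + 2.
231^1 ≡ 231 (mod 684)
231^2 ≡ 231^2 = 53361 ≡ 9 (mod 684)
231^4 ≡ 9^2 = 81 (mod 684)
231^8 ≡ 81^2 = 6561 ≡ 405 (mod 684)
231^16 ≡ 405^2 = 164025 ≡ 549 (mod 684)
231^30 = 231^16 × 231^8 × 231^4 × 231^2 ≡ 549 × 405 × 81 × 9 (mod 684).
Accumulate the product:
549 × 405 = 222345 ≡ 45
45 × 81 = 3645 ≡ 225
225 × 9 = 2025 ≡ 657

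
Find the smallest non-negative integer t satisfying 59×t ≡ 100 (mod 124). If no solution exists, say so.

8

gcd(59, 124) = 1, so a unique solution mod 124 exists.
59⁻¹ ≡ 103 (mod 124).
t ≡ 103×100 ≡ 8 (mod 124).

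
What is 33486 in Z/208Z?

206

33486 = 160·208 + 206, so 33486 ≡ 206 (mod 208).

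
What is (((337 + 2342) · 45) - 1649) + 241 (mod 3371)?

1162

337 + 2342 = 2679
2679 · 45 = 120555 ≡ 2570 (mod 3371)
2570 - 1649 = 921
921 + 241 = 1162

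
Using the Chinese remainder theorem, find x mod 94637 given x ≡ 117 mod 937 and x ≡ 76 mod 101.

937⁻¹ mod 101: 937×83 ≡ 1 (mod 101), so 937⁻¹ ≡ 83.
x = 117 + 937×((76 − 117)×83 mod 101) = 117 + 937×31 = 29164.
Check: 29164 mod 937 = 117, 29164 mod 101 = 76. ✓

29164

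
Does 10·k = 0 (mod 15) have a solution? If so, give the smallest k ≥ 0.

gcd(10, 15) = 5, and 5 | 0, so solutions exist.
Divide through by 5: 2·k = 0 (mod 3).
2⁻¹ ≡ 2 (mod 3).
k ≡ 2·0 ≡ 0 (mod 3).
The smallest non-negative solution is k = 0.

0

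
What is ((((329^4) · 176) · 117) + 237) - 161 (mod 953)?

(329)^4 ≡ 697 (mod 953)
697 · 176 = 122672 ≡ 688 (mod 953)
688 · 117 = 80496 ≡ 444 (mod 953)
444 + 237 = 681
681 - 161 = 520

520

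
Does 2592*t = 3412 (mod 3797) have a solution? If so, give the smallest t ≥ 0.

1308

gcd(2592, 3797) = 1, so a unique solution mod 3797 exists.
2592⁻¹ ≡ 3192 (mod 3797).
t ≡ 3192*3412 ≡ 1308 (mod 3797).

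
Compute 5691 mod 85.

5691 = 66×85 + 81, so 5691 ≡ 81 (mod 85).

81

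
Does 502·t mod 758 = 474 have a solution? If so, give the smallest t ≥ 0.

gcd(502, 758) = 2, and 2 | 474, so solutions exist.
Divide through by 2: 251·t = 237 (mod 379).
251⁻¹ ≡ 151 (mod 379).
t ≡ 151·237 ≡ 161 (mod 379).
The smallest non-negative solution is t = 161.

161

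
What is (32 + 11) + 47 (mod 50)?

32 + 11 = 43
43 + 47 = 90 ≡ 40 (mod 50)

40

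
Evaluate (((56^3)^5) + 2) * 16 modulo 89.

(56)^3 ≡ 19 (mod 89)
(19)^5 ≡ 30 (mod 89)
30 + 2 = 32
32 * 16 = 512 ≡ 67 (mod 89)

67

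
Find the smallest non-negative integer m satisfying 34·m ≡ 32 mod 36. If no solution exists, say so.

gcd(34, 36) = 2, and 2 | 32, so solutions exist.
Divide through by 2: 17·m ≡ 16 (mod 18).
17⁻¹ ≡ 17 (mod 18).
m ≡ 17·16 ≡ 2 (mod 18).
The smallest non-negative solution is m = 2.

2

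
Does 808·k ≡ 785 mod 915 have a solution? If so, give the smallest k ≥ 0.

215

gcd(808, 915) = 1, so a unique solution mod 915 exists.
808⁻¹ ≡ 667 (mod 915).
k ≡ 667·785 ≡ 215 (mod 915).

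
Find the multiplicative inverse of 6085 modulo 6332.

6332 = 1×6085 + 247
6085 = 24×247 + 157
247 = 1×157 + 90
157 = 1×90 + 67
90 = 1×67 + 23
67 = 2×23 + 21
23 = 1×21 + 2
21 = 10×2 + 1
2 = 2×1 + 0
gcd(6085, 6332) = 1, so the inverse exists.
Bézout: 1 = −2907×6332 + 3025×6085.
So 6085⁻¹ ≡ 3025 (mod 6332).

3025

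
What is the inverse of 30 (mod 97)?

Run the extended Euclidean algorithm:
97 = 3×30 + 7
30 = 4×7 + 2
7 = 3×2 + 1
2 = 2×1 + 0
gcd(30, 97) = 1, so the inverse exists.
Bézout: 1 = 13×97 − 42×30.
So 30⁻¹ ≡ −42 ≡ 55 (mod 97).

55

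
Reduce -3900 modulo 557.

-3900 = -8×557 + 556, so -3900 ≡ 556 (mod 557).

556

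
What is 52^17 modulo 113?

88

Using repeated squaring:
17 in binary is 10001, i.e. 17 = 16 + 1.
52^1 ≡ 52 (mod 113)
52^2 ≡ 52^2 = 2704 ≡ 105 (mod 113)
52^4 ≡ 105^2 = 11025 ≡ 64 (mod 113)
52^8 ≡ 64^2 = 4096 ≡ 28 (mod 113)
52^16 ≡ 28^2 = 784 ≡ 106 (mod 113)
52^17 = 52^16 · 52^1 ≡ 106 · 52 (mod 113).
106 · 52 = 5512 ≡ 88 (mod 113).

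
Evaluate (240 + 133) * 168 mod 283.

240 + 133 = 373 ≡ 90 (mod 283)
90 * 168 = 15120 ≡ 121 (mod 283)

121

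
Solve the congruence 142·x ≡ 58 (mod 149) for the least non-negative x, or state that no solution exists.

gcd(142, 149) = 1, so a unique solution mod 149 exists.
142⁻¹ ≡ 85 (mod 149).
x ≡ 85·58 ≡ 13 (mod 149).

13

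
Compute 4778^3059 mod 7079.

3059 in binary is 101111110011, i.e. 3059 = 2048 + 512 + 256 + 128 + 64 + 32 + 16 + 2 + 1.
4778^1 ≡ 4778 (mod 7079)
4778^2 ≡ 4778^2 = 22829284 ≡ 6588 (mod 7079)
4778^4 ≡ 6588^2 = 43401744 ≡ 395 (mod 7079)
4778^8 ≡ 395^2 = 156025 ≡ 287 (mod 7079)
4778^16 ≡ 287^2 = 82369 ≡ 4500 (mod 7079)
4778^32 ≡ 4500^2 = 20250000 ≡ 4060 (mod 7079)
4778^64 ≡ 4060^2 = 16483600 ≡ 3688 (mod 7079)
4778^128 ≡ 3688^2 = 13601344 ≡ 2585 (mod 7079)
4778^256 ≡ 2585^2 = 6682225 ≡ 6728 (mod 7079)
4778^512 ≡ 6728^2 = 45265984 ≡ 2858 (mod 7079)
4778^1024 ≡ 2858^2 = 8168164 ≡ 6077 (mod 7079)
4778^2048 ≡ 6077^2 = 36929929 ≡ 5865 (mod 7079)
4778^3059 = 4778^2048 × 4778^512 × 4778^256 × 4778^128 × 4778^64 × 4778^32 × 4778^16 × 4778^2 × 4778^1 ≡ 5865 × 2858 × 6728 × 2585 × 3688 × 4060 × 4500 × 6588 × 4778 (mod 7079).
Accumulate the product:
5865 × 2858 = 16762170 ≡ 6177
6177 × 6728 = 41558856 ≡ 5126
5126 × 2585 = 13250710 ≡ 5901
5901 × 3688 = 21762888 ≡ 2042
2042 × 4060 = 8290520 ≡ 1011
1011 × 4500 = 4549500 ≡ 4782
4782 × 6588 = 31503816 ≡ 2266
2266 × 4778 = 10826948 ≡ 3157

3157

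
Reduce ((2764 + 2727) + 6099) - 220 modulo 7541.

3829

2764 + 2727 = 5491
5491 + 6099 = 11590 ≡ 4049 (mod 7541)
4049 - 220 = 3829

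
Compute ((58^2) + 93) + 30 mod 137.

(58)^2 ≡ 76 (mod 137)
76 + 93 = 169 ≡ 32 (mod 137)
32 + 30 = 62

62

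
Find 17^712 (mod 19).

17

712 in binary is 1011001000, i.e. 712 = 512 + 128 + 64 + 8.
17^1 ≡ 17 (mod 19)
17^2 ≡ 17^2 = 289 ≡ 4 (mod 19)
17^4 ≡ 4^2 = 16 (mod 19)
17^8 ≡ 16^2 = 256 ≡ 9 (mod 19)
17^16 ≡ 9^2 = 81 ≡ 5 (mod 19)
17^32 ≡ 5^2 = 25 ≡ 6 (mod 19)
17^64 ≡ 6^2 = 36 ≡ 17 (mod 19)
17^128 ≡ 17^2 = 289 ≡ 4 (mod 19)
17^256 ≡ 4^2 = 16 (mod 19)
17^512 ≡ 16^2 = 256 ≡ 9 (mod 19)
17^712 = 17^512 × 17^128 × 17^64 × 17^8 ≡ 9 × 4 × 17 × 9 (mod 19).
Accumulate the product:
9 × 4 = 36 ≡ 17
17 × 17 = 289 ≡ 4
4 × 9 = 36 ≡ 17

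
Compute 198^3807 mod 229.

Using repeated squaring:
3807 in binary is 111011011111, i.e. 3807 = 2048 + 1024 + 512 + 128 + 64 + 16 + 8 + 4 + 2 + 1.
198^1 ≡ 198 (mod 229)
198^2 ≡ 198^2 = 39204 ≡ 45 (mod 229)
198^4 ≡ 45^2 = 2025 ≡ 193 (mod 229)
198^8 ≡ 193^2 = 37249 ≡ 151 (mod 229)
198^16 ≡ 151^2 = 22801 ≡ 130 (mod 229)
198^32 ≡ 130^2 = 16900 ≡ 183 (mod 229)
198^64 ≡ 183^2 = 33489 ≡ 55 (mod 229)
198^128 ≡ 55^2 = 3025 ≡ 48 (mod 229)
198^256 ≡ 48^2 = 2304 ≡ 14 (mod 229)
198^512 ≡ 14^2 = 196 (mod 229)
198^1024 ≡ 196^2 = 38416 ≡ 173 (mod 229)
198^2048 ≡ 173^2 = 29929 ≡ 159 (mod 229)
198^3807 = 198^2048 · 198^1024 · 198^512 · 198^128 · 198^64 · 198^16 · 198^8 · 198^4 · 198^2 · 198^1 ≡ 159 · 173 · 196 · 48 · 55 · 130 · 151 · 193 · 45 · 198 (mod 229).
Accumulate the product:
159 · 173 = 27507 ≡ 27
27 · 196 = 5292 ≡ 25
25 · 48 = 1200 ≡ 55
55 · 55 = 3025 ≡ 48
48 · 130 = 6240 ≡ 57
57 · 151 = 8607 ≡ 134
134 · 193 = 25862 ≡ 214
214 · 45 = 9630 ≡ 12
12 · 198 = 2376 ≡ 86

86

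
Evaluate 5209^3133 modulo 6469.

4661

Using repeated squaring:
3133 in binary is 110000111101, i.e. 3133 = 2048 + 1024 + 32 + 16 + 8 + 4 + 1.
5209^1 ≡ 5209 (mod 6469)
5209^2 ≡ 5209^2 = 27133681 ≡ 2695 (mod 6469)
5209^4 ≡ 2695^2 = 7263025 ≡ 4807 (mod 6469)
5209^8 ≡ 4807^2 = 23107249 ≡ 6450 (mod 6469)
5209^16 ≡ 6450^2 = 41602500 ≡ 361 (mod 6469)
5209^32 ≡ 361^2 = 130321 ≡ 941 (mod 6469)
5209^64 ≡ 941^2 = 885481 ≡ 5697 (mod 6469)
5209^128 ≡ 5697^2 = 32455809 ≡ 836 (mod 6469)
5209^256 ≡ 836^2 = 698896 ≡ 244 (mod 6469)
5209^512 ≡ 244^2 = 59536 ≡ 1315 (mod 6469)
5209^1024 ≡ 1315^2 = 1729225 ≡ 2002 (mod 6469)
5209^2048 ≡ 2002^2 = 4008004 ≡ 3693 (mod 6469)
5209^3133 = 5209^2048 · 5209^1024 · 5209^32 · 5209^16 · 5209^8 · 5209^4 · 5209^1 ≡ 3693 · 2002 · 941 · 361 · 6450 · 4807 · 5209 (mod 6469).
Accumulate the product:
3693 · 2002 = 7393386 ≡ 5788
5788 · 941 = 5446508 ≡ 6079
6079 · 361 = 2194519 ≡ 1528
1528 · 6450 = 9855600 ≡ 3313
3313 · 4807 = 15925591 ≡ 5382
5382 · 5209 = 28034838 ≡ 4661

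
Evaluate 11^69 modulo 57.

20

69 in binary is 1000101, i.e. 69 = 64 + 4 + 1.
11^1 ≡ 11 (mod 57)
11^2 ≡ 11^2 = 121 ≡ 7 (mod 57)
11^4 ≡ 7^2 = 49 (mod 57)
11^8 ≡ 49^2 = 2401 ≡ 7 (mod 57)
11^16 ≡ 7^2 = 49 (mod 57)
11^32 ≡ 49^2 = 2401 ≡ 7 (mod 57)
11^64 ≡ 7^2 = 49 (mod 57)
11^69 = 11^64 * 11^4 * 11^1 ≡ 49 * 49 * 11 (mod 57).
Accumulate the product:
49 * 49 = 2401 ≡ 7
7 * 11 = 77 ≡ 20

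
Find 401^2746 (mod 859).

By square-and-multiply:
2746 in binary is 101010111010, i.e. 2746 = 2048 + 512 + 128 + 32 + 16 + 8 + 2.
401^1 ≡ 401 (mod 859)
401^2 ≡ 401^2 = 160801 ≡ 168 (mod 859)
401^4 ≡ 168^2 = 28224 ≡ 736 (mod 859)
401^8 ≡ 736^2 = 541696 ≡ 526 (mod 859)
401^16 ≡ 526^2 = 276676 ≡ 78 (mod 859)
401^32 ≡ 78^2 = 6084 ≡ 71 (mod 859)
401^64 ≡ 71^2 = 5041 ≡ 746 (mod 859)
401^128 ≡ 746^2 = 556516 ≡ 743 (mod 859)
401^256 ≡ 743^2 = 552049 ≡ 571 (mod 859)
401^512 ≡ 571^2 = 326041 ≡ 480 (mod 859)
401^1024 ≡ 480^2 = 230400 ≡ 188 (mod 859)
401^2048 ≡ 188^2 = 35344 ≡ 125 (mod 859)
401^2746 = 401^2048 × 401^512 × 401^128 × 401^32 × 401^16 × 401^8 × 401^2 ≡ 125 × 480 × 743 × 71 × 78 × 526 × 168 (mod 859).
Accumulate the product:
125 × 480 = 60000 ≡ 729
729 × 743 = 541647 ≡ 477
477 × 71 = 33867 ≡ 366
366 × 78 = 28548 ≡ 201
201 × 526 = 105726 ≡ 69
69 × 168 = 11592 ≡ 425

425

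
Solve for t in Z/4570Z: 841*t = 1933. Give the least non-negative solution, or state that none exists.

gcd(841, 4570) = 1, so a unique solution mod 4570 exists.
841⁻¹ ≡ 2141 (mod 4570).
t ≡ 2141*1933 ≡ 2703 (mod 4570).

2703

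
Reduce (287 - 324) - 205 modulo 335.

93

287 - 324 = -37 ≡ 298 (mod 335)
298 - 205 = 93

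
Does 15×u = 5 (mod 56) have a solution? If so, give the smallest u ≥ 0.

gcd(15, 56) = 1, so a unique solution mod 56 exists.
15⁻¹ ≡ 15 (mod 56).
u ≡ 15×5 ≡ 19 (mod 56).

19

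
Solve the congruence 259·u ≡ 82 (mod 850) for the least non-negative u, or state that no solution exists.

gcd(259, 850) = 1, so a unique solution mod 850 exists.
259⁻¹ ≡ 489 (mod 850).
u ≡ 489·82 ≡ 148 (mod 850).

148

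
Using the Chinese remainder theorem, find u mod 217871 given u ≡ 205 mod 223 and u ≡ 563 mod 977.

223⁻¹ mod 977: 223·885 ≡ 1 (mod 977), so 223⁻¹ ≡ 885.
u = 205 + 223·((563 − 205)·885 mod 977) = 205 + 223·282 = 63091.
Check: 63091 mod 223 = 205, 63091 mod 977 = 563. ✓

63091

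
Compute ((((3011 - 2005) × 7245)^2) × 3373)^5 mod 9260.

3011 - 2005 = 1006
1006 × 7245 = 7288470 ≡ 850 (mod 9260)
(850)^2 ≡ 220 (mod 9260)
220 × 3373 = 742060 ≡ 1260 (mod 9260)
(1260)^5 ≡ 1800 (mod 9260)

1800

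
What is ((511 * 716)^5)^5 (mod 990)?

386

511 * 716 = 365876 ≡ 566 (mod 990)
(566)^5 ≡ 386 (mod 990)
(386)^5 ≡ 386 (mod 990)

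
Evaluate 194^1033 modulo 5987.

1298

Compute successive squares:
1033 in binary is 10000001001, i.e. 1033 = 1024 + 8 + 1.
194^1 ≡ 194 (mod 5987)
194^2 ≡ 194^2 = 37636 ≡ 1714 (mod 5987)
194^4 ≡ 1714^2 = 2937796 ≡ 4166 (mod 5987)
194^8 ≡ 4166^2 = 17355556 ≡ 5230 (mod 5987)
194^16 ≡ 5230^2 = 27352900 ≡ 4284 (mod 5987)
194^32 ≡ 4284^2 = 18352656 ≡ 2501 (mod 5987)
194^64 ≡ 2501^2 = 6255001 ≡ 4573 (mod 5987)
194^128 ≡ 4573^2 = 20912329 ≡ 5725 (mod 5987)
194^256 ≡ 5725^2 = 32775625 ≡ 2787 (mod 5987)
194^512 ≡ 2787^2 = 7767369 ≡ 2230 (mod 5987)
194^1024 ≡ 2230^2 = 4972900 ≡ 3690 (mod 5987)
194^1033 = 194^1024 × 194^8 × 194^1 ≡ 3690 × 5230 × 194 (mod 5987).
Accumulate the product:
3690 × 5230 = 19298700 ≡ 2599
2599 × 194 = 504206 ≡ 1298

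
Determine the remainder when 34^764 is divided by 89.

1

34^1 ≡ 34 (mod 89)
34^2 ≡ 34^2 = 1156 ≡ 88 (mod 89)
34^4 ≡ 88^2 = 7744 ≡ 1 (mod 89)
34^8 ≡ 1^2 = 1 (mod 89)
34^16 ≡ 1^2 = 1 (mod 89)
34^32 ≡ 1^2 = 1 (mod 89)
34^64 ≡ 1^2 = 1 (mod 89)
34^128 ≡ 1^2 = 1 (mod 89)
34^256 ≡ 1^2 = 1 (mod 89)
34^512 ≡ 1^2 = 1 (mod 89)
34^764 = 34^512 * 34^128 * 34^64 * 34^32 * 34^16 * 34^8 * 34^4 ≡ 1 * 1 * 1 * 1 * 1 * 1 * 1 (mod 89).
Accumulate the product:
1 * 1 = 1
1 * 1 = 1
1 * 1 = 1
1 * 1 = 1
1 * 1 = 1
1 * 1 = 1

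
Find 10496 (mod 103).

10496 = 101*103 + 93, so 10496 ≡ 93 (mod 103).

93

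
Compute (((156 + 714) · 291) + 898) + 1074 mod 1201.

156 + 714 = 870
870 · 291 = 253170 ≡ 960 (mod 1201)
960 + 898 = 1858 ≡ 657 (mod 1201)
657 + 1074 = 1731 ≡ 530 (mod 1201)

530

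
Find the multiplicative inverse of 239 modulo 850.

409

850 = 3·239 + 133
239 = 1·133 + 106
133 = 1·106 + 27
106 = 3·27 + 25
27 = 1·25 + 2
25 = 12·2 + 1
2 = 2·1 + 0
gcd(239, 850) = 1, so the inverse exists.
Back-substitute for 1:
1 = 1·25 − 12·2
  = −12·27 + 13·25
  = 13·106 − 51·27
  = −51·133 + 64·106
  = 64·239 − 115·133
  = −115·850 + 409·239
So 239⁻¹ ≡ 409 (mod 850).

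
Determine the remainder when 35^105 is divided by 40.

Using repeated squaring:
35^1 ≡ 35 (mod 40)
35^2 ≡ 35^2 = 1225 ≡ 25 (mod 40)
35^4 ≡ 25^2 = 625 ≡ 25 (mod 40)
35^8 ≡ 25^2 = 625 ≡ 25 (mod 40)
35^16 ≡ 25^2 = 625 ≡ 25 (mod 40)
35^32 ≡ 25^2 = 625 ≡ 25 (mod 40)
35^64 ≡ 25^2 = 625 ≡ 25 (mod 40)
35^105 = 35^64 * 35^32 * 35^8 * 35^1 ≡ 25 * 25 * 25 * 35 (mod 40).
Accumulate the product:
25 * 25 = 625 ≡ 25
25 * 25 = 625 ≡ 25
25 * 35 = 875 ≡ 35

35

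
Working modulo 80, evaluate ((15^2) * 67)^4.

65

(15)^2 ≡ 65 (mod 80)
65 * 67 = 4355 ≡ 35 (mod 80)
(35)^4 ≡ 65 (mod 80)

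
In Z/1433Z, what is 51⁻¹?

281

1433 = 28*51 + 5
51 = 10*5 + 1
5 = 5*1 + 0
gcd(51, 1433) = 1, so the inverse exists.
Bézout: 1 = −10*1433 + 281*51.
So 51⁻¹ ≡ 281 (mod 1433).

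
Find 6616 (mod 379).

6616 = 17·379 + 173, so 6616 ≡ 173 (mod 379).

173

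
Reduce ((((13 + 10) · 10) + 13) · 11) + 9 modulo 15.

13 + 10 = 23 ≡ 8 (mod 15)
8 · 10 = 80 ≡ 5 (mod 15)
5 + 13 = 18 ≡ 3 (mod 15)
3 · 11 = 33 ≡ 3 (mod 15)
3 + 9 = 12

12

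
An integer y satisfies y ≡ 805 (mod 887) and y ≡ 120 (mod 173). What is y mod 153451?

887⁻¹ mod 173: 887·118 ≡ 1 (mod 173), so 887⁻¹ ≡ 118.
y = 805 + 887·((120 − 805)·118 mod 173) = 805 + 887·134 = 119663.

119663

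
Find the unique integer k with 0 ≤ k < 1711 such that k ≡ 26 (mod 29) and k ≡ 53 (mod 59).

171

29⁻¹ mod 59: 29*57 ≡ 1 (mod 59), so 29⁻¹ ≡ 57.
k = 26 + 29*((53 − 26)*57 mod 59) = 26 + 29*5 = 171.
Check: 171 mod 29 = 26, 171 mod 59 = 53. ✓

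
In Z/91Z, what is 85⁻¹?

91 = 1·85 + 6
85 = 14·6 + 1
6 = 6·1 + 0
gcd(85, 91) = 1, so the inverse exists.
Back-substitute for 1:
1 = 1·85 − 14·6
  = −14·91 + 15·85
So 85⁻¹ ≡ 15 (mod 91).

15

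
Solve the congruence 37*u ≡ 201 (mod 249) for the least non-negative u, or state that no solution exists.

66

gcd(37, 249) = 1, so a unique solution mod 249 exists.
37⁻¹ ≡ 175 (mod 249).
u ≡ 175*201 ≡ 66 (mod 249).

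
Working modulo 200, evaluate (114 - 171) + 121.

114 - 171 = -57 ≡ 143 (mod 200)
143 + 121 = 264 ≡ 64 (mod 200)

64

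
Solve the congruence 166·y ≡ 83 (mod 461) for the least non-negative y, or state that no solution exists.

gcd(166, 461) = 1, so a unique solution mod 461 exists.
166⁻¹ ≡ 25 (mod 461).
y ≡ 25·83 ≡ 231 (mod 461).

231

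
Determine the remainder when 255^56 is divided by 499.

387

Using repeated squaring:
56 in binary is 111000, i.e. 56 = 32 + 16 + 8.
255^1 ≡ 255 (mod 499)
255^2 ≡ 255^2 = 65025 ≡ 155 (mod 499)
255^4 ≡ 155^2 = 24025 ≡ 73 (mod 499)
255^8 ≡ 73^2 = 5329 ≡ 339 (mod 499)
255^16 ≡ 339^2 = 114921 ≡ 151 (mod 499)
255^32 ≡ 151^2 = 22801 ≡ 346 (mod 499)
255^56 = 255^32 · 255^16 · 255^8 ≡ 346 · 151 · 339 (mod 499).
Accumulate the product:
346 · 151 = 52246 ≡ 350
350 · 339 = 118650 ≡ 387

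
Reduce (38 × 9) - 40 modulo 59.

38 × 9 = 342 ≡ 47 (mod 59)
47 - 40 = 7

7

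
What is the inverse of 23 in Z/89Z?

31

89 = 3*23 + 20
23 = 1*20 + 3
20 = 6*3 + 2
3 = 1*2 + 1
2 = 2*1 + 0
gcd(23, 89) = 1, so the inverse exists.
Back-substitute for 1:
1 = 1*3 − 1*2
  = −1*20 + 7*3
  = 7*23 − 8*20
  = −8*89 + 31*23
So 23⁻¹ ≡ 31 (mod 89).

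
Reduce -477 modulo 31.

19

-477 = -16·31 + 19, so -477 ≡ 19 (mod 31).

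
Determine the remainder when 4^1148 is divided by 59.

Using repeated squaring:
1148 in binary is 10001111100, i.e. 1148 = 1024 + 64 + 32 + 16 + 8 + 4.
4^1 ≡ 4 (mod 59)
4^2 ≡ 4^2 = 16 (mod 59)
4^4 ≡ 16^2 = 256 ≡ 20 (mod 59)
4^8 ≡ 20^2 = 400 ≡ 46 (mod 59)
4^16 ≡ 46^2 = 2116 ≡ 51 (mod 59)
4^32 ≡ 51^2 = 2601 ≡ 5 (mod 59)
4^64 ≡ 5^2 = 25 (mod 59)
4^128 ≡ 25^2 = 625 ≡ 35 (mod 59)
4^256 ≡ 35^2 = 1225 ≡ 45 (mod 59)
4^512 ≡ 45^2 = 2025 ≡ 19 (mod 59)
4^1024 ≡ 19^2 = 361 ≡ 7 (mod 59)
4^1148 = 4^1024 * 4^64 * 4^32 * 4^16 * 4^8 * 4^4 ≡ 7 * 25 * 5 * 51 * 46 * 20 (mod 59).
Accumulate the product:
7 * 25 = 175 ≡ 57
57 * 5 = 285 ≡ 49
49 * 51 = 2499 ≡ 21
21 * 46 = 966 ≡ 22
22 * 20 = 440 ≡ 27

27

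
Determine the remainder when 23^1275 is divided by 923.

1275 in binary is 10011111011, i.e. 1275 = 1024 + 128 + 64 + 32 + 16 + 8 + 2 + 1.
23^1 ≡ 23 (mod 923)
23^2 ≡ 23^2 = 529 (mod 923)
23^4 ≡ 529^2 = 279841 ≡ 172 (mod 923)
23^8 ≡ 172^2 = 29584 ≡ 48 (mod 923)
23^16 ≡ 48^2 = 2304 ≡ 458 (mod 923)
23^32 ≡ 458^2 = 209764 ≡ 243 (mod 923)
23^64 ≡ 243^2 = 59049 ≡ 900 (mod 923)
23^128 ≡ 900^2 = 810000 ≡ 529 (mod 923)
23^256 ≡ 529^2 = 279841 ≡ 172 (mod 923)
23^512 ≡ 172^2 = 29584 ≡ 48 (mod 923)
23^1024 ≡ 48^2 = 2304 ≡ 458 (mod 923)
23^1275 = 23^1024 × 23^128 × 23^64 × 23^32 × 23^16 × 23^8 × 23^2 × 23^1 ≡ 458 × 529 × 900 × 243 × 458 × 48 × 529 × 23 (mod 923).
Accumulate the product:
458 × 529 = 242282 ≡ 456
456 × 900 = 410400 ≡ 588
588 × 243 = 142884 ≡ 742
742 × 458 = 339836 ≡ 172
172 × 48 = 8256 ≡ 872
872 × 529 = 461288 ≡ 711
711 × 23 = 16353 ≡ 662

662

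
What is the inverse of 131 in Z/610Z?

461

By the extended Euclidean algorithm:
610 = 4×131 + 86
131 = 1×86 + 45
86 = 1×45 + 41
45 = 1×41 + 4
41 = 10×4 + 1
4 = 4×1 + 0
gcd(131, 610) = 1, so the inverse exists.
Bézout: 1 = 32×610 − 149×131.
So 131⁻¹ ≡ −149 ≡ 461 (mod 610).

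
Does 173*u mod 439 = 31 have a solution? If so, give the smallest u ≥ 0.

292

gcd(173, 439) = 1, so a unique solution mod 439 exists.
173⁻¹ ≡ 236 (mod 439).
u ≡ 236*31 ≡ 292 (mod 439).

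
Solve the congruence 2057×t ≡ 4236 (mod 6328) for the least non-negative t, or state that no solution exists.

5844

gcd(2057, 6328) = 1, so a unique solution mod 6328 exists.
2057⁻¹ ≡ 4353 (mod 6328).
t ≡ 4353×4236 ≡ 5844 (mod 6328).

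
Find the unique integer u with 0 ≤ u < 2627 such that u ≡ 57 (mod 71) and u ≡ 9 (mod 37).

1193

71⁻¹ mod 37: 71·12 ≡ 1 (mod 37), so 71⁻¹ ≡ 12.
u = 57 + 71·((9 − 57)·12 mod 37) = 57 + 71·16 = 1193.
Check: 1193 mod 71 = 57, 1193 mod 37 = 9. ✓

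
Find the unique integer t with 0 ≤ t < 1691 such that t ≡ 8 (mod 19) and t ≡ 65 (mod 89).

65

19⁻¹ mod 89: 19*75 ≡ 1 (mod 89), so 19⁻¹ ≡ 75.
t = 8 + 19*((65 − 8)*75 mod 89) = 8 + 19*3 = 65.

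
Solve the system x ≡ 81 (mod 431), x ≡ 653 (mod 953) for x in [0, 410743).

229373

431⁻¹ mod 953: 431*754 ≡ 1 (mod 953), so 431⁻¹ ≡ 754.
x = 81 + 431*((653 − 81)*754 mod 953) = 81 + 431*532 = 229373.
Check: 229373 mod 431 = 81, 229373 mod 953 = 653. ✓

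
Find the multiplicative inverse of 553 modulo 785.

Apply the Euclidean algorithm and back-substitute:
785 = 1×553 + 232
553 = 2×232 + 89
232 = 2×89 + 54
89 = 1×54 + 35
54 = 1×35 + 19
35 = 1×19 + 16
19 = 1×16 + 3
16 = 5×3 + 1
3 = 3×1 + 0
gcd(553, 785) = 1, so the inverse exists.
Bézout: 1 = −174×785 + 247×553.
So 553⁻¹ ≡ 247 (mod 785).

247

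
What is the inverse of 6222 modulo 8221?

950

Run the extended Euclidean algorithm:
8221 = 1*6222 + 1999
6222 = 3*1999 + 225
1999 = 8*225 + 199
225 = 1*199 + 26
199 = 7*26 + 17
26 = 1*17 + 9
17 = 1*9 + 8
9 = 1*8 + 1
8 = 8*1 + 0
gcd(6222, 8221) = 1, so the inverse exists.
Back-substitute for 1:
1 = 1*9 − 1*8
  = −1*17 + 2*9
  = 2*26 − 3*17
  = −3*199 + 23*26
  = 23*225 − 26*199
  = −26*1999 + 231*225
  = 231*6222 − 719*1999
  = −719*8221 + 950*6222
So 6222⁻¹ ≡ 950 (mod 8221).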